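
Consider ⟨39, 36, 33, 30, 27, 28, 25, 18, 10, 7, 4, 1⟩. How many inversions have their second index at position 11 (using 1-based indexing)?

10

The element at index 11 is 4.
Elements before it: 39, 36, 33, 30, 27, 28, 25, 18, 10, 7
Those larger than 4: 39, 36, 33, 30, 27, 28, 25, 18, 10, 7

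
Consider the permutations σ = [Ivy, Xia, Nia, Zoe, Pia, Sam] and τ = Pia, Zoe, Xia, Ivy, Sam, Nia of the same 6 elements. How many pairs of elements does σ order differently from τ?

9 discordant pairs

Assign each item its position (1..6) in the first ordering, then rewrite the second ordering as that position sequence:
positions: Ivy→1, Xia→2, Nia→3, Zoe→4, Pia→5, Sam→6
second ordering as positions: [5, 4, 2, 1, 6, 3]
Discordant pairs = inversions in this position sequence.
5: 4, 2, 1, 3 → 4
4: 2, 1, 3 → 3
2: 1 → 1
1: 0
6: 3 → 1
3: 0
Total: 4 + 3 + 1 + 0 + 1 + 0 = 9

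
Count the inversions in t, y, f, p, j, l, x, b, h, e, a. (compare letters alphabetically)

42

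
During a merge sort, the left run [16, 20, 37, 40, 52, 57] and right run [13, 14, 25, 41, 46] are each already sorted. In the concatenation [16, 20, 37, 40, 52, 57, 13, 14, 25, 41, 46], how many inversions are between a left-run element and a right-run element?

20 split inversions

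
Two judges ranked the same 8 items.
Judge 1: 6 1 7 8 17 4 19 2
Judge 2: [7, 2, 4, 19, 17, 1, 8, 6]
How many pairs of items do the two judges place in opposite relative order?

There are 21 discordant pairs.

Assign each item its position (1..8) in the first ordering, then rewrite the second ordering as that position sequence:
positions: 6→1, 1→2, 7→3, 8→4, 17→5, 4→6, 19→7, 2→8
second ordering as positions: [3, 8, 6, 7, 5, 2, 4, 1]
Discordant pairs = inversions in this position sequence.
3: 2, 1 → 2
8: 6, 7, 5, 2, 4, 1 → 6
6: 5, 2, 4, 1 → 4
7: 5, 2, 4, 1 → 4
5: 2, 4, 1 → 3
2: 1 → 1
4: 1 → 1
1: 0
Total: 2 + 6 + 4 + 4 + 3 + 1 + 1 + 0 = 21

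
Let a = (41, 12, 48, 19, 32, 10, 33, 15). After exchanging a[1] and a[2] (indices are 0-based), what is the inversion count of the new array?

18

Positions 1 and 2 hold 12 and 48; after swapping, the array is [41, 48, 12, 19, 32, 10, 33, 15].
For each element, count later entries that are smaller:
41 → 12, 19, 32, 10, 33, 15 → 6
48 → 12, 19, 32, 10, 33, 15 → 6
12 → 10 → 1
19 → 10, 15 → 2
32 → 10, 15 → 2
10 → none → 0
33 → 15 → 1
15 → none → 0
Sum: 6 + 6 + 1 + 2 + 2 + 0 + 1 + 0 = 18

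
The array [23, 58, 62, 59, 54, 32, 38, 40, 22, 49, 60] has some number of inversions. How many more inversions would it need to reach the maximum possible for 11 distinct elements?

26 inversions short

Maximum inversions for 11 distinct elements is C(11, 2) = 11·10/2 = 55.
Current inversions — for each element, count later smaller elements:
23: 1
58: 6
62: 8
59: 6
54: 5
32: 1
38: 1
40: 1
22: 0
49: 0
60: 0
Current total: 1 + 6 + 8 + 6 + 5 + 1 + 1 + 1 + 0 + 0 + 0 = 29
Shortfall: 55 − 29 = 26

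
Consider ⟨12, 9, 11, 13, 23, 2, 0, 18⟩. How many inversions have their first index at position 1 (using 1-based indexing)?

4 such elements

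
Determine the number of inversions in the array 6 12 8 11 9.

4 inversions

Out-of-order index pairs (0-indexed):
(1,2): 12 > 8
(1,3): 12 > 11
(1,4): 12 > 9
(3,4): 11 > 9
That's 4 pairs.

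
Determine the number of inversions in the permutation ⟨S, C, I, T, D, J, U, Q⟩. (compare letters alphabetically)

Element-by-element contributions:
S → C, I, D, J, Q → 5
C → none → 0
I → D → 1
T → D, J, Q → 3
D → none → 0
J → none → 0
U → Q → 1
Q → none → 0
Sum: 5 + 0 + 1 + 3 + 0 + 0 + 1 + 0 = 10

10 inversions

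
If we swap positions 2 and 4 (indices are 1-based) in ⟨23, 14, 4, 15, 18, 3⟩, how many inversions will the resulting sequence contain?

Positions 2 and 4 hold 14 and 15; after swapping, the array is [23, 15, 4, 14, 18, 3].
Element-by-element contributions:
23 → 15, 4, 14, 18, 3 → 5
15 → 4, 14, 3 → 3
4 → 3 → 1
14 → 3 → 1
18 → 3 → 1
3 → none → 0
Sum: 5 + 3 + 1 + 1 + 1 + 0 = 11

11 inversions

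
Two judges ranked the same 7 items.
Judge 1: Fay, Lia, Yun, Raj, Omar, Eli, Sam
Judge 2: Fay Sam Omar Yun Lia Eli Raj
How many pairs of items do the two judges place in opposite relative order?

10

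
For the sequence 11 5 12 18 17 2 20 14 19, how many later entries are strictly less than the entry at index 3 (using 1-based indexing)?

1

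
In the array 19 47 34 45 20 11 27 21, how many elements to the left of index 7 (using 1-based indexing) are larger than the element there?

The element at index 7 is 27.
Elements before it: 19, 47, 34, 45, 20, 11
Those larger than 27: 47, 34, 45

3 such elements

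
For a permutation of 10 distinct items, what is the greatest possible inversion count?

45

A reversed (strictly descending) arrangement makes every pair an inversion, giving C(10, 2) inversions.
C(10, 2) = 10·9/2 = 45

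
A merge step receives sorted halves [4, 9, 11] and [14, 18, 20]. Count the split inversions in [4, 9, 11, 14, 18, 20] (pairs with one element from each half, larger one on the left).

0

Take each right-half value and tally the left-half values above it:
r = 14: none → 0
r = 18: none → 0
r = 20: none → 0
Cross-inversions: 0 + 0 + 0 = 0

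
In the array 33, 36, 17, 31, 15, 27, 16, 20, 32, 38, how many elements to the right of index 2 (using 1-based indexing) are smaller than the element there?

7

The element at index 2 is 36.
Elements after it: 17, 31, 15, 27, 16, 20, 32, 38
Those smaller than 36: 17, 31, 15, 27, 16, 20, 32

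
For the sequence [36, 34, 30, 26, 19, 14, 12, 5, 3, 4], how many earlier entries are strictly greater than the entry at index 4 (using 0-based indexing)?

The element at index 4 is 19.
Elements before it: 36, 34, 30, 26
Those larger than 19: 36, 34, 30, 26

4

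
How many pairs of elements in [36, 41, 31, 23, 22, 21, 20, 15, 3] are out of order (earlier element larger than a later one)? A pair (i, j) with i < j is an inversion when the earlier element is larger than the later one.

35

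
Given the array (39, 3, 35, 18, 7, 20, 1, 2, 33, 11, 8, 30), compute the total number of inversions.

37

For each element, count later entries that are smaller:
39 → 3, 35, 18, 7, 20, 1, 2, 33, 11, 8, 30 → 11
3 → 1, 2 → 2
35 → 18, 7, 20, 1, 2, 33, 11, 8, 30 → 9
18 → 7, 1, 2, 11, 8 → 5
7 → 1, 2 → 2
20 → 1, 2, 11, 8 → 4
1 → none → 0
2 → none → 0
33 → 11, 8, 30 → 3
11 → 8 → 1
8 → none → 0
30 → none → 0
Sum: 11 + 2 + 9 + 5 + 2 + 4 + 0 + 0 + 3 + 1 + 0 + 0 = 37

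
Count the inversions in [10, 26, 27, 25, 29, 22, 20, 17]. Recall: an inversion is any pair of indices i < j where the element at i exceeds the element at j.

Inversions: 17

For each element, count later entries that are smaller:
10 → none → 0
26 → 25, 22, 20, 17 → 4
27 → 25, 22, 20, 17 → 4
25 → 22, 20, 17 → 3
29 → 22, 20, 17 → 3
22 → 20, 17 → 2
20 → 17 → 1
17 → none → 0
Sum: 0 + 4 + 4 + 3 + 3 + 2 + 1 + 0 = 17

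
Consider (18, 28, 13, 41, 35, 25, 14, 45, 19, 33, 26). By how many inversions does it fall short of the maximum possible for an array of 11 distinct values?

31

Maximum inversions for 11 distinct elements is C(11, 2) = 11·10/2 = 55.
Current inversions — for each element, count later smaller elements:
18: 2
28: 5
13: 0
41: 6
35: 5
25: 2
14: 0
45: 3
19: 0
33: 1
26: 0
Current total: 2 + 5 + 0 + 6 + 5 + 2 + 0 + 3 + 0 + 1 + 0 = 24
Shortfall: 55 − 24 = 31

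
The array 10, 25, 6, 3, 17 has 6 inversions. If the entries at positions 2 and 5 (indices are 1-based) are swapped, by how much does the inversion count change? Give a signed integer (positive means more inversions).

-1

Positions 2 and 5 hold 25 and 17; after swapping, the array is [10, 17, 6, 3, 25].
Count, for each position, how many later elements it exceeds:
10 → 6, 3 → 2
17 → 6, 3 → 2
6 → 3 → 1
3 → none → 0
25 → none → 0
Sum: 2 + 2 + 1 + 0 + 0 = 5
Change: 5 − 6 = -1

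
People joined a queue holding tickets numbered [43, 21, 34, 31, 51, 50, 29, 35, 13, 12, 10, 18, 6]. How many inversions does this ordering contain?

60 inversions

Count, for each position, how many later elements it exceeds:
43 → 21, 34, 31, 29, 35, 13, 12, 10, 18, 6 → 10
21 → 13, 12, 10, 18, 6 → 5
34 → 31, 29, 13, 12, 10, 18, 6 → 7
31 → 29, 13, 12, 10, 18, 6 → 6
51 → 50, 29, 35, 13, 12, 10, 18, 6 → 8
50 → 29, 35, 13, 12, 10, 18, 6 → 7
29 → 13, 12, 10, 18, 6 → 5
35 → 13, 12, 10, 18, 6 → 5
13 → 12, 10, 6 → 3
12 → 10, 6 → 2
10 → 6 → 1
18 → 6 → 1
6 → none → 0
Sum: 10 + 5 + 7 + 6 + 8 + 7 + 5 + 5 + 3 + 2 + 1 + 1 + 0 = 60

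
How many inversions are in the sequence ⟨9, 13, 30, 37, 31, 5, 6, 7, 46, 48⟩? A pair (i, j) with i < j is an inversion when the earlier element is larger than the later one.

Count, for each position, how many later elements it exceeds:
9 → 5, 6, 7 → 3
13 → 5, 6, 7 → 3
30 → 5, 6, 7 → 3
37 → 31, 5, 6, 7 → 4
31 → 5, 6, 7 → 3
5 → none → 0
6 → none → 0
7 → none → 0
46 → none → 0
48 → none → 0
Sum: 3 + 3 + 3 + 4 + 3 + 0 + 0 + 0 + 0 + 0 = 16

16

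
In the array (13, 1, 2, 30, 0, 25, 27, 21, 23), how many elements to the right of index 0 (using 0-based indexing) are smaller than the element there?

3 such elements

The element at index 0 is 13.
Elements after it: 1, 2, 30, 0, 25, 27, 21, 23
Those smaller than 13: 1, 2, 0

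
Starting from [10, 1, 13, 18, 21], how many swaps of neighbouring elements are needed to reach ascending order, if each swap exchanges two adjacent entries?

1

The minimum number of adjacent swaps to sort an array equals its inversion count, since every such swap removes exactly one inversion.
Count inversions — for each element, later elements that are smaller:
10: 1 → 1
1: none → 0
13: none → 0
18: none → 0
21: none → 0
Total inversions: 1 + 0 + 0 + 0 + 0 = 1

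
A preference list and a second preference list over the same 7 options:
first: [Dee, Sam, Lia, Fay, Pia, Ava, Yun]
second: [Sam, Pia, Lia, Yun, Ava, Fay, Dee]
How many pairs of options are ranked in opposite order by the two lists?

11

Assign each item its position (1..7) in the first ordering, then rewrite the second ordering as that position sequence:
positions: Dee→1, Sam→2, Lia→3, Fay→4, Pia→5, Ava→6, Yun→7
second ordering as positions: [2, 5, 3, 7, 6, 4, 1]
Discordant pairs = inversions in this position sequence.
2: 1 → 1
5: 3, 4, 1 → 3
3: 1 → 1
7: 6, 4, 1 → 3
6: 4, 1 → 2
4: 1 → 1
1: 0
Total: 1 + 3 + 1 + 3 + 2 + 1 + 0 = 11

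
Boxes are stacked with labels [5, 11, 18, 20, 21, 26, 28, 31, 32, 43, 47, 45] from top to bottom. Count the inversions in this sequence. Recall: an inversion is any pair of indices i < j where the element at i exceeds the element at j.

Count, for each position, how many later elements it exceeds:
5: 0
11: 0
18: 0
20: 0
21: 0
26: 0
28: 0
31: 0
32: 0
43: 0
47: 1
45: 0
Sum: 0 + 0 + 0 + 0 + 0 + 0 + 0 + 0 + 0 + 0 + 1 + 0 = 1

1 inversion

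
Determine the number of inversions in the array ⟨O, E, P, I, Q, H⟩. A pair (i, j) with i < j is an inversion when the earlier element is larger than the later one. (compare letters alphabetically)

Out-of-order index pairs (0-indexed):
(0,1): O > E
(0,3): O > I
(0,5): O > H
(2,3): P > I
(2,5): P > H
(3,5): I > H
(4,5): Q > H
That's 7 pairs.

7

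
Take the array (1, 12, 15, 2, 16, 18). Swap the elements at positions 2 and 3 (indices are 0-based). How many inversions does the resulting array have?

Positions 2 and 3 hold 15 and 2; after swapping, the array is [1, 12, 2, 15, 16, 18].
Element-by-element contributions:
1: 0
12: 1
2: 0
15: 0
16: 0
18: 0
Sum: 0 + 1 + 0 + 0 + 0 + 0 = 1

1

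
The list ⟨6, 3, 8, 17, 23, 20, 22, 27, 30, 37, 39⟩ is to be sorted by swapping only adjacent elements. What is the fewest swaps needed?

There are 3 swaps.

Minimum adjacent swaps = number of inversions (each swap of adjacent out-of-order elements removes one inversion and no swap can remove more).
Count inversions — for each element, later elements that are smaller:
6: 3 → 1
3: none → 0
8: none → 0
17: none → 0
23: 20, 22 → 2
20: none → 0
22: none → 0
27: none → 0
30: none → 0
37: none → 0
39: none → 0
Total inversions: 1 + 0 + 0 + 0 + 2 + 0 + 0 + 0 + 0 + 0 + 0 = 3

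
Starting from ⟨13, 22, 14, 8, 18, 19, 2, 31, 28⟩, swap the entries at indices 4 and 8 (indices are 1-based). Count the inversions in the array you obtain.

18 inversions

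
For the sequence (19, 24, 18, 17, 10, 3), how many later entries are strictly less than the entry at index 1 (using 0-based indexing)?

The element at index 1 is 24.
Elements after it: 18, 17, 10, 3
Those smaller than 24: 18, 17, 10, 3

4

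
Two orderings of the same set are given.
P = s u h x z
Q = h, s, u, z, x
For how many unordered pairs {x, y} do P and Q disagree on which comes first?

Assign each item its position (1..5) in the first ordering, then rewrite the second ordering as that position sequence:
positions: s→1, u→2, h→3, x→4, z→5
second ordering as positions: [3, 1, 2, 5, 4]
Discordant pairs = inversions in this position sequence.
3: 1, 2 → 2
1: 0
2: 0
5: 4 → 1
4: 0
Total: 2 + 0 + 0 + 1 + 0 = 3

There are 3 disagreeing pairs.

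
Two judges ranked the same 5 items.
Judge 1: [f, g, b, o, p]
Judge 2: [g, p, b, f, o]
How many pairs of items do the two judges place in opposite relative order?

Discordant pairs: 5

Assign each item its position (1..5) in the first ordering, then rewrite the second ordering as that position sequence:
positions: f→1, g→2, b→3, o→4, p→5
second ordering as positions: [2, 5, 3, 1, 4]
Discordant pairs = inversions in this position sequence.
2: 1 → 1
5: 3, 1, 4 → 3
3: 1 → 1
1: 0
4: 0
Total: 1 + 3 + 1 + 0 + 0 = 5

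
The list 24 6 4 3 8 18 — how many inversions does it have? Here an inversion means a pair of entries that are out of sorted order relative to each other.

8

Element-by-element contributions:
24: 5
6: 2
4: 1
3: 0
8: 0
18: 0
Sum: 5 + 2 + 1 + 0 + 0 + 0 = 8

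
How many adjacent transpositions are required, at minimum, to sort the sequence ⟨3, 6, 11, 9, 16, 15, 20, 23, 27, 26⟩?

Each adjacent swap fixes exactly one inversion, so the minimum swap count equals the number of inversions.
Count inversions — for each element, later elements that are smaller:
3: none → 0
6: none → 0
11: 9 → 1
9: none → 0
16: 15 → 1
15: none → 0
20: none → 0
23: none → 0
27: 26 → 1
26: none → 0
Total inversions: 0 + 0 + 1 + 0 + 1 + 0 + 0 + 0 + 1 + 0 = 3

3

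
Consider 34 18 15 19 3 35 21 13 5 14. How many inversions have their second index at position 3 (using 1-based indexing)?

2

The element at index 3 is 15.
Elements before it: 34, 18
Those larger than 15: 34, 18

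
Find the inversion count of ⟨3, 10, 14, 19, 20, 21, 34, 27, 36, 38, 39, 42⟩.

There is 1 inversion.

Element-by-element contributions:
3: 0
10: 0
14: 0
19: 0
20: 0
21: 0
34: 1
27: 0
36: 0
38: 0
39: 0
42: 0
Sum: 0 + 0 + 0 + 0 + 0 + 0 + 1 + 0 + 0 + 0 + 0 + 0 = 1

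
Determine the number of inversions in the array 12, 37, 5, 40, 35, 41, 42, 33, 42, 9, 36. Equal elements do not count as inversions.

22

Count, for each position, how many later elements it exceeds:
12 → 5, 9 → 2
37 → 5, 35, 33, 9, 36 → 5
5 → none → 0
40 → 35, 33, 9, 36 → 4
35 → 33, 9 → 2
41 → 33, 9, 36 → 3
42 → 33, 9, 36 → 3
33 → 9 → 1
42 → 9, 36 → 2
9 → none → 0
36 → none → 0
Sum: 2 + 5 + 0 + 4 + 2 + 3 + 3 + 1 + 2 + 0 + 0 = 22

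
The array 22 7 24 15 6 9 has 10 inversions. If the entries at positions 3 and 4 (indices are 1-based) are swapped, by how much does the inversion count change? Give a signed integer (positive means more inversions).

-1

Positions 3 and 4 hold 24 and 15; after swapping, the array is [22, 7, 15, 24, 6, 9].
Count, for each position, how many later elements it exceeds:
22 → 7, 15, 6, 9 → 4
7 → 6 → 1
15 → 6, 9 → 2
24 → 6, 9 → 2
6 → none → 0
9 → none → 0
Sum: 4 + 1 + 2 + 2 + 0 + 0 = 9
Change: 9 − 10 = -1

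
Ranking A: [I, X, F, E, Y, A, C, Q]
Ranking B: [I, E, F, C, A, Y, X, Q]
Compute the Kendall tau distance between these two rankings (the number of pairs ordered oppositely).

Assign each item its position (1..8) in the first ordering, then rewrite the second ordering as that position sequence:
positions: I→1, X→2, F→3, E→4, Y→5, A→6, C→7, Q→8
second ordering as positions: [1, 4, 3, 7, 6, 5, 2, 8]
Discordant pairs = inversions in this position sequence.
1: 0
4: 3, 2 → 2
3: 2 → 1
7: 6, 5, 2 → 3
6: 5, 2 → 2
5: 2 → 1
2: 0
8: 0
Total: 0 + 2 + 1 + 3 + 2 + 1 + 0 + 0 = 9

9 discordant pairs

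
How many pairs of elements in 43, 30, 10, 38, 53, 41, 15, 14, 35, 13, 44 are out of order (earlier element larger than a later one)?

There are 30 inversions.

Count, for each position, how many later elements it exceeds:
43: 8
30: 4
10: 0
38: 4
53: 6
41: 4
15: 2
14: 1
35: 1
13: 0
44: 0
Sum: 8 + 4 + 0 + 4 + 6 + 4 + 2 + 1 + 1 + 0 + 0 = 30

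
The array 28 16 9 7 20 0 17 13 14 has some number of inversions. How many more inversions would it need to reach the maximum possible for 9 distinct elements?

14 inversions short

Maximum inversions for 9 distinct elements is C(9, 2) = 9·8/2 = 36.
Current inversions — for each element, count later smaller elements:
28: 8
16: 5
9: 2
7: 1
20: 4
0: 0
17: 2
13: 0
14: 0
Current total: 8 + 5 + 2 + 1 + 4 + 0 + 2 + 0 + 0 = 22
Shortfall: 36 − 22 = 14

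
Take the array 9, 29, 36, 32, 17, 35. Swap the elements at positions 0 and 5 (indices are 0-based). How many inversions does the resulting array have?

12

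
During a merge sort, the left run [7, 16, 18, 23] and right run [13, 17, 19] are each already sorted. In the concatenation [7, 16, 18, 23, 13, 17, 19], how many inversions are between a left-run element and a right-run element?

Count, for every r in R, how many entries of L exceed r:
r = 13: 16, 18, 23 → 3
r = 17: 18, 23 → 2
r = 19: 23 → 1
Cross-inversions: 3 + 2 + 1 = 6

6 split inversions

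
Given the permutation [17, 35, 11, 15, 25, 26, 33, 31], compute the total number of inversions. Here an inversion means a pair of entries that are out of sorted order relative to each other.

Count, for each position, how many later elements it exceeds:
17: 2
35: 6
11: 0
15: 0
25: 0
26: 0
33: 1
31: 0
Sum: 2 + 6 + 0 + 0 + 0 + 0 + 1 + 0 = 9

9 inversions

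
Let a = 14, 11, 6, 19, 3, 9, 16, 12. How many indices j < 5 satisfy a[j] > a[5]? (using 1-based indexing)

The element at index 5 is 3.
Elements before it: 14, 11, 6, 19
Those larger than 3: 14, 11, 6, 19

4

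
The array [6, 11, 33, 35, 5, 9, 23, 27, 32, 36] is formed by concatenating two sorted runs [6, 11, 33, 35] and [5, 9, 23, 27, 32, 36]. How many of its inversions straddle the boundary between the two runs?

13 split inversions

Take each right-half value and tally the left-half values above it:
r = 5: 6, 11, 33, 35 → 4
r = 9: 11, 33, 35 → 3
r = 23: 33, 35 → 2
r = 27: 33, 35 → 2
r = 32: 33, 35 → 2
r = 36: none → 0
Cross-inversions: 4 + 3 + 2 + 2 + 2 + 0 = 13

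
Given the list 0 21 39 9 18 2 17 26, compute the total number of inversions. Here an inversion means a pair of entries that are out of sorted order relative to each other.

12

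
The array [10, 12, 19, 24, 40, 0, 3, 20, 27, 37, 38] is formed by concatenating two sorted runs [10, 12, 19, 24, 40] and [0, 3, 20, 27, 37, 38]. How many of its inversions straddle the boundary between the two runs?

Cross-inversions: 15

For each element r of the right run, count left-run elements greater than r:
r = 0: 10, 12, 19, 24, 40 → 5
r = 3: 10, 12, 19, 24, 40 → 5
r = 20: 24, 40 → 2
r = 27: 40 → 1
r = 37: 40 → 1
r = 38: 40 → 1
Cross-inversions: 5 + 5 + 2 + 1 + 1 + 1 = 15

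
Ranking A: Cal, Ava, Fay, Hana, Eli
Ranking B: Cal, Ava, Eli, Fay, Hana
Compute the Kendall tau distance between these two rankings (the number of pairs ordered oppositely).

Assign each item its position (1..5) in the first ordering, then rewrite the second ordering as that position sequence:
positions: Cal→1, Ava→2, Fay→3, Hana→4, Eli→5
second ordering as positions: [1, 2, 5, 3, 4]
Discordant pairs = inversions in this position sequence.
1: 0
2: 0
5: 3, 4 → 2
3: 0
4: 0
Total: 0 + 0 + 2 + 0 + 0 = 2

2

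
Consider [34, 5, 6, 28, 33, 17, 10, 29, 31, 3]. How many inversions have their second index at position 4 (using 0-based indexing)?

1 such element

The element at index 4 is 33.
Elements before it: 34, 5, 6, 28
Those larger than 33: 34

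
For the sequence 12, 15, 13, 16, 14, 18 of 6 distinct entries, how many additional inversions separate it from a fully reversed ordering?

12

Maximum inversions for 6 distinct elements is C(6, 2) = 6·5/2 = 15.
Current inversions — for each element, count later smaller elements:
12: 0
15: 2
13: 0
16: 1
14: 0
18: 0
Current total: 0 + 2 + 0 + 1 + 0 + 0 = 3
Shortfall: 15 − 3 = 12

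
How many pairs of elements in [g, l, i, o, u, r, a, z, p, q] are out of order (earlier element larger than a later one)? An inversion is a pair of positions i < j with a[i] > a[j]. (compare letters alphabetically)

There are 14 out-of-order pairs.

For each element, count later entries that are smaller:
g → a → 1
l → i, a → 2
i → a → 1
o → a → 1
u → r, a, p, q → 4
r → a, p, q → 3
a → none → 0
z → p, q → 2
p → none → 0
q → none → 0
Sum: 1 + 2 + 1 + 1 + 4 + 3 + 0 + 2 + 0 + 0 = 14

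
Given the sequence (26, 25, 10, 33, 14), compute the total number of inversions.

6

Out-of-order index pairs (1-indexed):
(1,2): 26 > 25
(1,3): 26 > 10
(1,5): 26 > 14
(2,3): 25 > 10
(2,5): 25 > 14
(4,5): 33 > 14
That's 6 pairs.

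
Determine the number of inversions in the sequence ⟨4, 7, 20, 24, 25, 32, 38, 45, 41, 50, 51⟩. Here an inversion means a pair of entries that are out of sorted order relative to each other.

1

For each element, count later entries that are smaller:
4 → none → 0
7 → none → 0
20 → none → 0
24 → none → 0
25 → none → 0
32 → none → 0
38 → none → 0
45 → 41 → 1
41 → none → 0
50 → none → 0
51 → none → 0
Sum: 0 + 0 + 0 + 0 + 0 + 0 + 0 + 1 + 0 + 0 + 0 = 1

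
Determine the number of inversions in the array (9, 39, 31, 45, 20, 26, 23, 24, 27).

For each element, count later entries that are smaller:
9: 0
39: 6
31: 5
45: 5
20: 0
26: 2
23: 0
24: 0
27: 0
Sum: 0 + 6 + 5 + 5 + 0 + 2 + 0 + 0 + 0 = 18

Inversions: 18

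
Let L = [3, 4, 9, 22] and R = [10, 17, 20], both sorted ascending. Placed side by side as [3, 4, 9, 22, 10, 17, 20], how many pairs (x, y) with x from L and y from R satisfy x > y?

3 split inversions

Count, for every r in R, how many entries of L exceed r:
r = 10: 22 → 1
r = 17: 22 → 1
r = 20: 22 → 1
Cross-inversions: 1 + 1 + 1 = 3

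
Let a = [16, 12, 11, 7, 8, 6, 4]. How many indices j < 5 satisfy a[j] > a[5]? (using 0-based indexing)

5

The element at index 5 is 6.
Elements before it: 16, 12, 11, 7, 8
Those larger than 6: 16, 12, 11, 7, 8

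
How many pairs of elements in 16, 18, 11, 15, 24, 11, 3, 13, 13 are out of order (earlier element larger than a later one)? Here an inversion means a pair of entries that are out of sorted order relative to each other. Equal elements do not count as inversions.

Count, for each position, how many later elements it exceeds:
16 → 11, 15, 11, 3, 13, 13 → 6
18 → 11, 15, 11, 3, 13, 13 → 6
11 → 3 → 1
15 → 11, 3, 13, 13 → 4
24 → 11, 3, 13, 13 → 4
11 → 3 → 1
3 → none → 0
13 → none → 0
13 → none → 0
Sum: 6 + 6 + 1 + 4 + 4 + 1 + 0 + 0 + 0 = 22

22 inversions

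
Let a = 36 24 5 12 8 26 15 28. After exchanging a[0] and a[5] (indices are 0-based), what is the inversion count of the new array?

Positions 0 and 5 hold 36 and 26; after swapping, the array is [26, 24, 5, 12, 8, 36, 15, 28].
Element-by-element contributions:
26 → 24, 5, 12, 8, 15 → 5
24 → 5, 12, 8, 15 → 4
5 → none → 0
12 → 8 → 1
8 → none → 0
36 → 15, 28 → 2
15 → none → 0
28 → none → 0
Sum: 5 + 4 + 0 + 1 + 0 + 2 + 0 + 0 = 12

12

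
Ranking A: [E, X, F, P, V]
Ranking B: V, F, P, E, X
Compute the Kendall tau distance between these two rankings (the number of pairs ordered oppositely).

8

Assign each item its position (1..5) in the first ordering, then rewrite the second ordering as that position sequence:
positions: E→1, X→2, F→3, P→4, V→5
second ordering as positions: [5, 3, 4, 1, 2]
Discordant pairs = inversions in this position sequence.
5: 3, 4, 1, 2 → 4
3: 1, 2 → 2
4: 1, 2 → 2
1: 0
2: 0
Total: 4 + 2 + 2 + 0 + 0 = 8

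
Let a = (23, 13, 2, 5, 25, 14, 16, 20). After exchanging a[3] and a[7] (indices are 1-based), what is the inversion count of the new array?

16

Positions 3 and 7 hold 2 and 16; after swapping, the array is [23, 13, 16, 5, 25, 14, 2, 20].
Sweep left to right; for each value list the smaller values that follow it:
23: 6
13: 2
16: 3
5: 1
25: 3
14: 1
2: 0
20: 0
Sum: 6 + 2 + 3 + 1 + 3 + 1 + 0 + 0 = 16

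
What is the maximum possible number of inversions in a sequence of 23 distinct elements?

The maximum occurs when the array is in strictly decreasing order: every one of the C(23, 2) pairs is inverted.
C(23, 2) = 23·22/2 = 253

253 inversions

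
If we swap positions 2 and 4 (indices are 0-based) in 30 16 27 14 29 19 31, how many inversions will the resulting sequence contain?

Inversions: 10

Positions 2 and 4 hold 27 and 29; after swapping, the array is [30, 16, 29, 14, 27, 19, 31].
Count, for each position, how many later elements it exceeds:
30: 5
16: 1
29: 3
14: 0
27: 1
19: 0
31: 0
Sum: 5 + 1 + 3 + 0 + 1 + 0 + 0 = 10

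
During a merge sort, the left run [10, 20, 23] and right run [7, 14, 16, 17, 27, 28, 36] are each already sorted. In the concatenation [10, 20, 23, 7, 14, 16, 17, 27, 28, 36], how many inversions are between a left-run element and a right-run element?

Take each right-half value and tally the left-half values above it:
r = 7: 10, 20, 23 → 3
r = 14: 20, 23 → 2
r = 16: 20, 23 → 2
r = 17: 20, 23 → 2
r = 27: none → 0
r = 28: none → 0
r = 36: none → 0
Cross-inversions: 3 + 2 + 2 + 2 + 0 + 0 + 0 = 9

9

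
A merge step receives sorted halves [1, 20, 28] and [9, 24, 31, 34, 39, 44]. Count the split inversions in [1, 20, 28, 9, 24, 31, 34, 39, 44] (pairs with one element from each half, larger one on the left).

For each element r of the right run, count left-run elements greater than r:
r = 9: 20, 28 → 2
r = 24: 28 → 1
r = 31: none → 0
r = 34: none → 0
r = 39: none → 0
r = 44: none → 0
Cross-inversions: 2 + 1 + 0 + 0 + 0 + 0 = 3

There are 3 cross-inversions.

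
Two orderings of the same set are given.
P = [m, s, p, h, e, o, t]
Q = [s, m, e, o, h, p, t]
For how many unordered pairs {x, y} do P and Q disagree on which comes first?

Assign each item its position (1..7) in the first ordering, then rewrite the second ordering as that position sequence:
positions: m→1, s→2, p→3, h→4, e→5, o→6, t→7
second ordering as positions: [2, 1, 5, 6, 4, 3, 7]
Discordant pairs = inversions in this position sequence.
2: 1 → 1
1: 0
5: 4, 3 → 2
6: 4, 3 → 2
4: 3 → 1
3: 0
7: 0
Total: 1 + 0 + 2 + 2 + 1 + 0 + 0 = 6

6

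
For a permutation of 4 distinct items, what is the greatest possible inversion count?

6 inversions

A reversed (strictly descending) arrangement makes every pair an inversion, giving C(4, 2) inversions.
C(4, 2) = 4·3/2 = 6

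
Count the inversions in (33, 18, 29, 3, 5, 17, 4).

16 out-of-order pairs

Count, for each position, how many later elements it exceeds:
33 → 18, 29, 3, 5, 17, 4 → 6
18 → 3, 5, 17, 4 → 4
29 → 3, 5, 17, 4 → 4
3 → none → 0
5 → 4 → 1
17 → 4 → 1
4 → none → 0
Sum: 6 + 4 + 4 + 0 + 1 + 1 + 0 = 16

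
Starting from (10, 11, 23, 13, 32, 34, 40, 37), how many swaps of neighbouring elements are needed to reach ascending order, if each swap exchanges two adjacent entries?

2

Each adjacent swap fixes exactly one inversion, so the minimum swap count equals the number of inversions.
Count inversions — for each element, later elements that are smaller:
10: none → 0
11: none → 0
23: 13 → 1
13: none → 0
32: none → 0
34: none → 0
40: 37 → 1
37: none → 0
Total inversions: 0 + 0 + 1 + 0 + 0 + 0 + 1 + 0 = 2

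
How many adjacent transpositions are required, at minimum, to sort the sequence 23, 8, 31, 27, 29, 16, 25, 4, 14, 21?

28

The minimum number of adjacent swaps to sort an array equals its inversion count, since every such swap removes exactly one inversion.
Count inversions — for each element, later elements that are smaller:
23: 8, 16, 4, 14, 21 → 5
8: 4 → 1
31: 27, 29, 16, 25, 4, 14, 21 → 7
27: 16, 25, 4, 14, 21 → 5
29: 16, 25, 4, 14, 21 → 5
16: 4, 14 → 2
25: 4, 14, 21 → 3
4: none → 0
14: none → 0
21: none → 0
Total inversions: 5 + 1 + 7 + 5 + 5 + 2 + 3 + 0 + 0 + 0 = 28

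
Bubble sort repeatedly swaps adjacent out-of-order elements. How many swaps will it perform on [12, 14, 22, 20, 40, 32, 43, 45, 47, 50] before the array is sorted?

Each adjacent swap fixes exactly one inversion, so the minimum swap count equals the number of inversions.
Count inversions — for each element, later elements that are smaller:
12: none → 0
14: none → 0
22: 20 → 1
20: none → 0
40: 32 → 1
32: none → 0
43: none → 0
45: none → 0
47: none → 0
50: none → 0
Total inversions: 0 + 0 + 1 + 0 + 1 + 0 + 0 + 0 + 0 + 0 = 2

Swaps: 2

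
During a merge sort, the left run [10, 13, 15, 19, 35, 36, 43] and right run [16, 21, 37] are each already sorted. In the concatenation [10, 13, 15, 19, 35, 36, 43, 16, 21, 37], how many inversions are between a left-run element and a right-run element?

Count, for every r in R, how many entries of L exceed r:
r = 16: 19, 35, 36, 43 → 4
r = 21: 35, 36, 43 → 3
r = 37: 43 → 1
Cross-inversions: 4 + 3 + 1 = 8

There are 8 cross-inversions.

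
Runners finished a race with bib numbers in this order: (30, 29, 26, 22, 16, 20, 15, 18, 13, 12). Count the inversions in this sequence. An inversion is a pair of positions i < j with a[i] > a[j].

42 inversions

For each element, count later entries that are smaller:
30: 9
29: 8
26: 7
22: 6
16: 3
20: 4
15: 2
18: 2
13: 1
12: 0
Sum: 9 + 8 + 7 + 6 + 3 + 4 + 2 + 2 + 1 + 0 = 42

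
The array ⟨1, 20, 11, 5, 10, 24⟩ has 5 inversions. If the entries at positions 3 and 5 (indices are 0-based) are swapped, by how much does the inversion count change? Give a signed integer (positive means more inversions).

+3

Positions 3 and 5 hold 5 and 24; after swapping, the array is [1, 20, 11, 24, 10, 5].
Count, for each position, how many later elements it exceeds:
1 → none → 0
20 → 11, 10, 5 → 3
11 → 10, 5 → 2
24 → 10, 5 → 2
10 → 5 → 1
5 → none → 0
Sum: 0 + 3 + 2 + 2 + 1 + 0 = 8
Change: 8 − 5 = +3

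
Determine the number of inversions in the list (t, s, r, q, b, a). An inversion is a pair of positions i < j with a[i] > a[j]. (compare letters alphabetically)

15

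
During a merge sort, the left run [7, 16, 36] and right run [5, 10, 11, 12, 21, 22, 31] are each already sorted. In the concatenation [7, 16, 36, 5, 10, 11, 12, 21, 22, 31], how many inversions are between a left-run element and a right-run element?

12

For each element r of the right run, count left-run elements greater than r:
r = 5: 7, 16, 36 → 3
r = 10: 16, 36 → 2
r = 11: 16, 36 → 2
r = 12: 16, 36 → 2
r = 21: 36 → 1
r = 22: 36 → 1
r = 31: 36 → 1
Cross-inversions: 3 + 2 + 2 + 2 + 1 + 1 + 1 = 12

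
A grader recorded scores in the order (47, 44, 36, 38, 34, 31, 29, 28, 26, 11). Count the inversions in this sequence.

44

Count, for each position, how many later elements it exceeds:
47 → 44, 36, 38, 34, 31, 29, 28, 26, 11 → 9
44 → 36, 38, 34, 31, 29, 28, 26, 11 → 8
36 → 34, 31, 29, 28, 26, 11 → 6
38 → 34, 31, 29, 28, 26, 11 → 6
34 → 31, 29, 28, 26, 11 → 5
31 → 29, 28, 26, 11 → 4
29 → 28, 26, 11 → 3
28 → 26, 11 → 2
26 → 11 → 1
11 → none → 0
Sum: 9 + 8 + 6 + 6 + 5 + 4 + 3 + 2 + 1 + 0 = 44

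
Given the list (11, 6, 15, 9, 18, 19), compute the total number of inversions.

3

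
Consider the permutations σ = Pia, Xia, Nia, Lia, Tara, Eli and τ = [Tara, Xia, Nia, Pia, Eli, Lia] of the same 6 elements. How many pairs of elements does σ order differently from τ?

7 discordant pairs

Assign each item its position (1..6) in the first ordering, then rewrite the second ordering as that position sequence:
positions: Pia→1, Xia→2, Nia→3, Lia→4, Tara→5, Eli→6
second ordering as positions: [5, 2, 3, 1, 6, 4]
Discordant pairs = inversions in this position sequence.
5: 2, 3, 1, 4 → 4
2: 1 → 1
3: 1 → 1
1: 0
6: 4 → 1
4: 0
Total: 4 + 1 + 1 + 0 + 1 + 0 = 7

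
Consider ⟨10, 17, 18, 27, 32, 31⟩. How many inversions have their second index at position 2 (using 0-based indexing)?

0 such elements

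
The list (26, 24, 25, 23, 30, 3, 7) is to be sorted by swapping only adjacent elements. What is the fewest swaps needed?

15 swaps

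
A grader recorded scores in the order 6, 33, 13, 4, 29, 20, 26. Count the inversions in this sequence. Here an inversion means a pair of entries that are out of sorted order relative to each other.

Inversion pairs (indices are 0-based):
(0,3): 6 > 4
(1,2): 33 > 13
(1,3): 33 > 4
(1,4): 33 > 29
(1,5): 33 > 20
(1,6): 33 > 26
(2,3): 13 > 4
(4,5): 29 > 20
(4,6): 29 > 26
That's 9 pairs.

9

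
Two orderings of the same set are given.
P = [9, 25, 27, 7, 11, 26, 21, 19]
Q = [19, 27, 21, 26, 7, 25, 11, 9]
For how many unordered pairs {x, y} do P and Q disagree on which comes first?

22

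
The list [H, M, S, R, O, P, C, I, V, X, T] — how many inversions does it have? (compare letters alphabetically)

18

For each element, count later entries that are smaller:
H: 1
M: 2
S: 5
R: 4
O: 2
P: 2
C: 0
I: 0
V: 1
X: 1
T: 0
Sum: 1 + 2 + 5 + 4 + 2 + 2 + 0 + 0 + 1 + 1 + 0 = 18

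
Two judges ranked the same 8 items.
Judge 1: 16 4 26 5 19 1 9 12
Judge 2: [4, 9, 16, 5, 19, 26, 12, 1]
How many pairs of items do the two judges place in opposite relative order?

Assign each item its position (1..8) in the first ordering, then rewrite the second ordering as that position sequence:
positions: 16→1, 4→2, 26→3, 5→4, 19→5, 1→6, 9→7, 12→8
second ordering as positions: [2, 7, 1, 4, 5, 3, 8, 6]
Discordant pairs = inversions in this position sequence.
2: 1 → 1
7: 1, 4, 5, 3, 6 → 5
1: 0
4: 3 → 1
5: 3 → 1
3: 0
8: 6 → 1
6: 0
Total: 1 + 5 + 0 + 1 + 1 + 0 + 1 + 0 = 9

9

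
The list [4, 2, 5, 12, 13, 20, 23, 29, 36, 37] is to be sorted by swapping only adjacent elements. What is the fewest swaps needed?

1 swap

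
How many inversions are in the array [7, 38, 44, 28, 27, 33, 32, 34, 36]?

For each element, count later entries that are smaller:
7 → none → 0
38 → 28, 27, 33, 32, 34, 36 → 6
44 → 28, 27, 33, 32, 34, 36 → 6
28 → 27 → 1
27 → none → 0
33 → 32 → 1
32 → none → 0
34 → none → 0
36 → none → 0
Sum: 0 + 6 + 6 + 1 + 0 + 1 + 0 + 0 + 0 = 14

14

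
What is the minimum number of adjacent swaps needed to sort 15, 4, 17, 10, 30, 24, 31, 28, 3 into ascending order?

Minimum adjacent swaps = number of inversions (each swap of adjacent out-of-order elements removes one inversion and no swap can remove more).
Count inversions — for each element, later elements that are smaller:
15: 4, 10, 3 → 3
4: 3 → 1
17: 10, 3 → 2
10: 3 → 1
30: 24, 28, 3 → 3
24: 3 → 1
31: 28, 3 → 2
28: 3 → 1
3: none → 0
Total inversions: 3 + 1 + 2 + 1 + 3 + 1 + 2 + 1 + 0 = 14

Adjacent swaps: 14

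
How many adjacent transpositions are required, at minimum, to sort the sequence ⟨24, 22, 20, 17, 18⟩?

There are 9 swaps.

Minimum adjacent swaps = number of inversions (each swap of adjacent out-of-order elements removes one inversion and no swap can remove more).
Count inversions — for each element, later elements that are smaller:
24: 22, 20, 17, 18 → 4
22: 20, 17, 18 → 3
20: 17, 18 → 2
17: none → 0
18: none → 0
Total inversions: 4 + 3 + 2 + 0 + 0 = 9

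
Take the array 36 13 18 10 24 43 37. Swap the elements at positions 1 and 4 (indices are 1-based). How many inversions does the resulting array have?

Positions 1 and 4 hold 36 and 10; after swapping, the array is [10, 13, 18, 36, 24, 43, 37].
For each element, count later entries that are smaller:
10 → none → 0
13 → none → 0
18 → none → 0
36 → 24 → 1
24 → none → 0
43 → 37 → 1
37 → none → 0
Sum: 0 + 0 + 0 + 1 + 0 + 1 + 0 = 2

2 inversions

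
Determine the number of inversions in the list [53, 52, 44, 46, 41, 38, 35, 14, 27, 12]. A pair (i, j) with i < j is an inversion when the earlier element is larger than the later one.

43 out-of-order pairs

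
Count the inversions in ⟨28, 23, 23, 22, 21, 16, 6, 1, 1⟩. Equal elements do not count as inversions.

There are 34 inversions.

Element-by-element contributions:
28: 8
23: 6
23: 6
22: 5
21: 4
16: 3
6: 2
1: 0
1: 0
Sum: 8 + 6 + 6 + 5 + 4 + 3 + 2 + 0 + 0 = 34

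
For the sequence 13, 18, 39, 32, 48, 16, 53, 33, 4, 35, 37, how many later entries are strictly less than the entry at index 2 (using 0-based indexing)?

6

The element at index 2 is 39.
Elements after it: 32, 48, 16, 53, 33, 4, 35, 37
Those smaller than 39: 32, 16, 33, 4, 35, 37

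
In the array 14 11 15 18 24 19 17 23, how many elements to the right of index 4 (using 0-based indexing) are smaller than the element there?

3 such elements

The element at index 4 is 24.
Elements after it: 19, 17, 23
Those smaller than 24: 19, 17, 23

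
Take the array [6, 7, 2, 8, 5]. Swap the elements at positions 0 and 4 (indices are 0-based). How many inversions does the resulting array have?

Positions 0 and 4 hold 6 and 5; after swapping, the array is [5, 7, 2, 8, 6].
For each element, count later entries that are smaller:
5: 1
7: 2
2: 0
8: 1
6: 0
Sum: 1 + 2 + 0 + 1 + 0 = 4

4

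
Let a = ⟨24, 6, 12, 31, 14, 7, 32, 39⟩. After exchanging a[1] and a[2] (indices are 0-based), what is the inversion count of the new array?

Positions 1 and 2 hold 6 and 12; after swapping, the array is [24, 12, 6, 31, 14, 7, 32, 39].
For each element, count later entries that are smaller:
24 → 12, 6, 14, 7 → 4
12 → 6, 7 → 2
6 → none → 0
31 → 14, 7 → 2
14 → 7 → 1
7 → none → 0
32 → none → 0
39 → none → 0
Sum: 4 + 2 + 0 + 2 + 1 + 0 + 0 + 0 = 9

9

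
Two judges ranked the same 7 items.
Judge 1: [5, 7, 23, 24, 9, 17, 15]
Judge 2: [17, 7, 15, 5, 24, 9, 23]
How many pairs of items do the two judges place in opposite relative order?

12 discordant pairs

Assign each item its position (1..7) in the first ordering, then rewrite the second ordering as that position sequence:
positions: 5→1, 7→2, 23→3, 24→4, 9→5, 17→6, 15→7
second ordering as positions: [6, 2, 7, 1, 4, 5, 3]
Discordant pairs = inversions in this position sequence.
6: 2, 1, 4, 5, 3 → 5
2: 1 → 1
7: 1, 4, 5, 3 → 4
1: 0
4: 3 → 1
5: 3 → 1
3: 0
Total: 5 + 1 + 4 + 0 + 1 + 1 + 0 = 12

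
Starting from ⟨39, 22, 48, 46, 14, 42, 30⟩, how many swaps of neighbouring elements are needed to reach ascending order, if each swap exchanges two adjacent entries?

12 adjacent swaps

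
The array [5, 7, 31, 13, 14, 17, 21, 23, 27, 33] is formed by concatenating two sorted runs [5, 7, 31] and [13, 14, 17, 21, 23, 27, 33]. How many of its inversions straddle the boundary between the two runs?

Count, for every r in R, how many entries of L exceed r:
r = 13: 31 → 1
r = 14: 31 → 1
r = 17: 31 → 1
r = 21: 31 → 1
r = 23: 31 → 1
r = 27: 31 → 1
r = 33: none → 0
Cross-inversions: 1 + 1 + 1 + 1 + 1 + 1 + 0 = 6

6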